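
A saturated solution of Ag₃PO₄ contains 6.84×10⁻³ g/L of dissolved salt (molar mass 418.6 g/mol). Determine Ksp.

Ksp = 1.92×10⁻¹⁸

Molar solubility s = (6.84×10⁻³ g/L) / (418.6 g/mol) = 1.6340×10⁻⁵ mol/L
Ag₃PO₄(s) ⇌ 3 Ag⁺(aq) + PO₄³⁻(aq)
With molar solubility s: [Ag⁺] = 3s, [PO₄³⁻] = s.
Ksp = [Ag⁺]^3[PO₄³⁻] = (3s)^3 · s = 27s^4
Ksp = 27 × (1.6340×10⁻⁵)^4 = 1.92×10⁻¹⁸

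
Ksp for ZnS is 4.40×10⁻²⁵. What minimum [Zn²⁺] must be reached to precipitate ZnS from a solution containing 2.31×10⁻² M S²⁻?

1.90×10⁻²³ M

Precipitation begins when Q = Ksp.
ZnS(s) ⇌ Zn²⁺(aq) + S²⁻(aq)
Ksp = [Zn²⁺][S²⁻] = [Zn²⁺](2.31×10⁻²)
[Zn²⁺] = 4.40×10⁻²⁵ / (2.31×10⁻²) = 1.90×10⁻²³
[Zn²⁺] = 1.90×10⁻²³ M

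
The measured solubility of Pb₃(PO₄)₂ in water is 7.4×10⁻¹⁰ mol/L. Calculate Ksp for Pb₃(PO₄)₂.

Ksp = 2.4×10⁻⁴⁴

Pb₃(PO₄)₂(s) ⇌ 3 Pb²⁺(aq) + 2 PO₄³⁻(aq)
With molar solubility s: [Pb²⁺] = 3s, [PO₄³⁻] = 2s.
Ksp = [Pb²⁺]^3[PO₄³⁻]^2 = (3s)^3 · (2s)^2 = 108s^5
Ksp = 108 × (7.4×10⁻¹⁰)^5 = 2.4×10⁻⁴⁴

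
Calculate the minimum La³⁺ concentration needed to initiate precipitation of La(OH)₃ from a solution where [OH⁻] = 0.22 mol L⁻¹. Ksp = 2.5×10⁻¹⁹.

2.3×10⁻¹⁷ M

The threshold for precipitation is Q = Ksp.
La(OH)₃(s) ⇌ La³⁺(aq) + 3 OH⁻(aq)
Ksp = [La³⁺][OH⁻]^3 = [La³⁺](0.22)^3
[La³⁺] = 2.5×10⁻¹⁹ / (0.22)^3 = 2.3×10⁻¹⁷
[La³⁺] = 2.3×10⁻¹⁷ mol L⁻¹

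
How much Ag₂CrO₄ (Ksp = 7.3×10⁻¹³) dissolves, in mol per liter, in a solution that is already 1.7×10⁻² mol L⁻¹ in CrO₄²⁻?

3.3×10⁻⁶ M

Ag₂CrO₄(s) ⇌ 2 Ag⁺(aq) + CrO₄²⁻(aq)
The solution already contains CrO₄²⁻ at 1.7×10⁻² mol L⁻¹. Let s be the molar solubility of Ag₂CrO₄.
[CrO₄²⁻] ≈ 1.7×10⁻² mol L⁻¹ (common ion dominates); [Ag⁺] = 2s.
Ksp = [Ag⁺]^2[CrO₄²⁻] = (2s)^2(1.7×10⁻²)
(2s)^2 = 7.3×10⁻¹³ / (1.7×10⁻²) = 4.3×10⁻¹¹
s = 3.3×10⁻⁶ mol L⁻¹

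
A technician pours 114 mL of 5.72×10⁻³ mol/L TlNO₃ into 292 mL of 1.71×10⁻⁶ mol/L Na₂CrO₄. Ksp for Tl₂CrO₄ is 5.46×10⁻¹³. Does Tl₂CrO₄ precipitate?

Yes

The combined volume is 406 mL.
[Tl⁺] = (5.72×10⁻³)(114)/406 = 1.61×10⁻³ mol/L
[CrO₄²⁻] = (1.71×10⁻⁶)(292)/406 = 1.23×10⁻⁶ mol/L
Q = [Tl⁺]^2[CrO₄²⁻] = 3.17×10⁻¹²
Q = 3.17×10⁻¹² > Ksp = 5.46×10⁻¹³, so the solution is supersaturated and Tl₂CrO₄ precipitates.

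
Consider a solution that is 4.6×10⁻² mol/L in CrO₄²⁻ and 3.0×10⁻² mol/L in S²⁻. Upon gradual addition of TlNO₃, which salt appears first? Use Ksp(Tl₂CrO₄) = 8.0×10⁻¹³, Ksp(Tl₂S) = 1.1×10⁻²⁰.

Precipitation begins when Q = Ksp.
For Tl₂CrO₄: [Tl⁺] = (Ksp/[CrO₄²⁻])^(1/2) = 4.2×10⁻⁶ mol/L
For Tl₂S: [Tl⁺] = (Ksp/[S²⁻])^(1/2) = 6.1×10⁻¹⁰ mol/L
Tl₂S requires the lower [Tl⁺], so it precipitates first.

Tl₂S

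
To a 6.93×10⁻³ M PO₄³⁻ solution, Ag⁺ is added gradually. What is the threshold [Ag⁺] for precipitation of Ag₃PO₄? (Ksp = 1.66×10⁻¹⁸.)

6.21×10⁻⁶ M

Each salt precipitates once Q = Ksp for that salt.
Ag₃PO₄(s) ⇌ 3 Ag⁺(aq) + PO₄³⁻(aq)
Ksp = [Ag⁺]^3[PO₄³⁻] = [Ag⁺]^3(6.93×10⁻³)
[Ag⁺]^3 = 1.66×10⁻¹⁸ / (6.93×10⁻³) = 2.40×10⁻¹⁶
[Ag⁺] = 6.21×10⁻⁶ M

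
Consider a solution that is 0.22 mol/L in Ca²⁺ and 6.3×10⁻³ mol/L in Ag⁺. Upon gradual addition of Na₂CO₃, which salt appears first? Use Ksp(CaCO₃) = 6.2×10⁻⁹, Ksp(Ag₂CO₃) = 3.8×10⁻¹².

Precipitation of each salt begins when its ion product equals Ksp.
For CaCO₃: [CO₃²⁻] = (Ksp/[Ca²⁺]) = 2.8×10⁻⁸ mol/L
For Ag₂CO₃: [CO₃²⁻] = (Ksp/[Ag⁺]^2) = 9.6×10⁻⁸ mol/L
Since CaCO₃ needs less CO₃²⁻ to reach saturation, it precipitates first.

CaCO₃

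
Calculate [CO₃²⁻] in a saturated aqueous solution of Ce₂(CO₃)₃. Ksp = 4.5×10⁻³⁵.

1.6×10⁻⁷ M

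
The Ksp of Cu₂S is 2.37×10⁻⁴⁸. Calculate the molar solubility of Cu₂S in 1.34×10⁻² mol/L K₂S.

6.65×10⁻²⁴ M

Cu₂S(s) ⇌ 2 Cu⁺(aq) + S²⁻(aq)
Let s be the solubility of Cu₂S here. The common ion gives [S²⁻] ≈ 1.34×10⁻² mol/L, and [Cu⁺] = 2s.
Ksp = [Cu⁺]^2[S²⁻] = (2s)^2(1.34×10⁻²)
(2s)^2 = 2.37×10⁻⁴⁸ / (1.34×10⁻²) = 1.77×10⁻⁴⁶
s = 6.65×10⁻²⁴ mol/L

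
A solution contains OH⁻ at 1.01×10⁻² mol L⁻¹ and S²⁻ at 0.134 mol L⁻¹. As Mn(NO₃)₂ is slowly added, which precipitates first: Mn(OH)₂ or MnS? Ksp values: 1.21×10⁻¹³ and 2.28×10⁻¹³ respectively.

MnS

A salt starts to precipitate once the ion product Q reaches its Ksp.
For Mn(OH)₂: [Mn²⁺] = (Ksp/[OH⁻]^2) = 1.19×10⁻⁹ mol L⁻¹
For MnS: [Mn²⁺] = (Ksp/[S²⁻]) = 1.70×10⁻¹² mol L⁻¹
MnS requires the lower [Mn²⁺], so it precipitates first.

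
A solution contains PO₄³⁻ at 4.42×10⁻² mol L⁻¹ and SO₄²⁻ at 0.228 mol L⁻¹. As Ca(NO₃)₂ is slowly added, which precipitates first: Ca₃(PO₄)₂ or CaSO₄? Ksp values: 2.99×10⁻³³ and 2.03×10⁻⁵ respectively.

Ca₃(PO₄)₂

Each salt precipitates once Q = Ksp for that salt.
For Ca₃(PO₄)₂: [Ca²⁺] = (Ksp/[PO₄³⁻]^2)^(1/3) = 1.15×10⁻¹⁰ mol L⁻¹
For CaSO₄: [Ca²⁺] = (Ksp/[SO₄²⁻]) = 8.90×10⁻⁵ mol L⁻¹
Ca₃(PO₄)₂ requires the lower [Ca²⁺], so it precipitates first.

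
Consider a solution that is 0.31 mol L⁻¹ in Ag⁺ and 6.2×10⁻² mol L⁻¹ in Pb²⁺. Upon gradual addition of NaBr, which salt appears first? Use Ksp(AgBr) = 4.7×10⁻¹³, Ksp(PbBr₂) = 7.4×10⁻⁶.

Each salt precipitates once Q = Ksp for that salt.
For AgBr: [Br⁻] = (Ksp/[Ag⁺]) = 1.5×10⁻¹² mol L⁻¹
For PbBr₂: [Br⁻] = (Ksp/[Pb²⁺])^(1/2) = 1.1×10⁻² mol L⁻¹
Since AgBr needs less Br⁻ to reach saturation, it precipitates first.

AgBr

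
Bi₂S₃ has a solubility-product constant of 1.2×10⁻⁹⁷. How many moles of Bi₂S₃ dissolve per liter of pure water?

Bi₂S₃(s) ⇌ 2 Bi³⁺(aq) + 3 S²⁻(aq)
With molar solubility s: [Bi³⁺] = 2s, [S²⁻] = 3s.
Ksp = [Bi³⁺]^2[S²⁻]^3 = (2s)^2 · (3s)^3 = 108s^5
108s^5 = 1.2×10⁻⁹⁷  ⇒  s^5 = 1.1×10⁻⁹⁹
s = (1.1×10⁻⁹⁹)^(1/5) = 1.6×10⁻²⁰ M

1.6×10⁻²⁰ M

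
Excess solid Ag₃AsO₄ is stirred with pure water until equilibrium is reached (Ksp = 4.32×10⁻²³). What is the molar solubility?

Ag₃AsO₄(s) ⇌ 3 Ag⁺(aq) + AsO₄³⁻(aq)
If s mol/L of Ag₃AsO₄ dissolves, [Ag⁺] = 3s and [AsO₄³⁻] = s.
Ksp = [Ag⁺]^3[AsO₄³⁻] = (3s)^3 · s = 27s^4
27s^4 = 4.32×10⁻²³  ⇒  s^4 = 1.60×10⁻²⁴
s = 1.12×10⁻⁶ M

1.12×10⁻⁶ M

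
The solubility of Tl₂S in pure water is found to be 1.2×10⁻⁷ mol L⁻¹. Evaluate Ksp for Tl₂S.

Ksp = 6.9×10⁻²¹

Tl₂S(s) ⇌ 2 Tl⁺(aq) + S²⁻(aq)
Call the molar solubility s, so that [Tl⁺] = 2s and [S²⁻] = s.
Ksp = [Tl⁺]^2[S²⁻] = (2s)^2 · s = 4s^3
Ksp = 4 × (1.2×10⁻⁷)^3 = 6.9×10⁻²¹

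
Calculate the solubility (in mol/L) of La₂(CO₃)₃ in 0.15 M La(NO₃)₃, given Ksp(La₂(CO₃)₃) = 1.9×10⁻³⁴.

6.8×10⁻¹² M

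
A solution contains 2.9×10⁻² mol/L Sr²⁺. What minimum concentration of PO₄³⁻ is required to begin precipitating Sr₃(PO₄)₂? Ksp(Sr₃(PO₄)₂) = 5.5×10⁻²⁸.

4.7×10⁻¹² M

Precipitation begins when Q = Ksp.
Sr₃(PO₄)₂(s) ⇌ 3 Sr²⁺(aq) + 2 PO₄³⁻(aq)
Ksp = [Sr²⁺]^3[PO₄³⁻]^2 = [PO₄³⁻]^2(2.9×10⁻²)^3
[PO₄³⁻]^2 = 5.5×10⁻²⁸ / (2.9×10⁻²)^3 = 2.3×10⁻²³
[PO₄³⁻] = 4.7×10⁻¹² mol/L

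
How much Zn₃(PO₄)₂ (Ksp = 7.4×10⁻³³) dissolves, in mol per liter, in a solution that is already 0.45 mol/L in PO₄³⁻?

Zn₃(PO₄)₂(s) ⇌ 3 Zn²⁺(aq) + 2 PO₄³⁻(aq)
With PO₄³⁻ already at 0.45 mol/L and s small, take [PO₄³⁻] ≈ 0.45 mol/L and [Zn²⁺] = 3s.
Ksp = [Zn²⁺]^3[PO₄³⁻]^2 = (3s)^3(0.45)^2
(3s)^3 = 7.4×10⁻³³ / (0.45)^2 = 3.7×10⁻³²
s = 1.1×10⁻¹¹ mol/L

1.1×10⁻¹¹ M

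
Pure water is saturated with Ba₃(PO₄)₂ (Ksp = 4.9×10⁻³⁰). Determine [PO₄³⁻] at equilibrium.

1.1×10⁻⁶ M

Ba₃(PO₄)₂(s) ⇌ 3 Ba²⁺(aq) + 2 PO₄³⁻(aq)
Let s be the molar solubility. Then [Ba²⁺] = 3s and [PO₄³⁻] = 2s.
Ksp = [Ba²⁺]^3[PO₄³⁻]^2 = (3s)^3 · (2s)^2 = 108s^5 = 4.9×10⁻³⁰
s = 5.4×10⁻⁷ mol L⁻¹
[PO₄³⁻] = 2s = 1.1×10⁻⁶ mol L⁻¹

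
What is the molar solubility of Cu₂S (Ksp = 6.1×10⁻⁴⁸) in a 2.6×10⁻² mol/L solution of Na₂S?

7.7×10⁻²⁴ M

Cu₂S(s) ⇌ 2 Cu⁺(aq) + S²⁻(aq)
The solution already contains S²⁻ at 2.6×10⁻² mol/L. Let s be the molar solubility of Cu₂S.
[S²⁻] ≈ 2.6×10⁻² mol/L (common ion dominates); [Cu⁺] = 2s.
Ksp = [Cu⁺]^2[S²⁻] = (2s)^2(2.6×10⁻²)
(2s)^2 = 6.1×10⁻⁴⁸ / (2.6×10⁻²) = 2.3×10⁻⁴⁶
s = 7.7×10⁻²⁴ mol/L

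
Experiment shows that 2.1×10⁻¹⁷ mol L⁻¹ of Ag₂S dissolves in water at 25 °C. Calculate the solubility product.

Ksp = 3.7×10⁻⁵⁰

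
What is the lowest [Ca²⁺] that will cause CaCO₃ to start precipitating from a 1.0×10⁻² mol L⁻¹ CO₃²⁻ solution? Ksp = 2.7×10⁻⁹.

2.7×10⁻⁷ M

Each salt precipitates once Q = Ksp for that salt.
CaCO₃(s) ⇌ Ca²⁺(aq) + CO₃²⁻(aq)
Ksp = [Ca²⁺][CO₃²⁻] = [Ca²⁺](1.0×10⁻²)
[Ca²⁺] = 2.7×10⁻⁹ / (1.0×10⁻²) = 2.7×10⁻⁷
[Ca²⁺] = 2.7×10⁻⁷ mol L⁻¹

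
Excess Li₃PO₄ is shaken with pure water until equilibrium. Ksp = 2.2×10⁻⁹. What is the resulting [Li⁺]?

Li₃PO₄(s) ⇌ 3 Li⁺(aq) + PO₄³⁻(aq)
For each mole of Li₃PO₄ that dissolves per liter, [Li⁺] = 3s and [PO₄³⁻] = s; let s denote this solubility.
Ksp = [Li⁺]^3[PO₄³⁻] = (3s)^3 · s = 27s^4 = 2.2×10⁻⁹
s = 3.0×10⁻³ M
[Li⁺] = 3s = 9.0×10⁻³ M

9.0×10⁻³ M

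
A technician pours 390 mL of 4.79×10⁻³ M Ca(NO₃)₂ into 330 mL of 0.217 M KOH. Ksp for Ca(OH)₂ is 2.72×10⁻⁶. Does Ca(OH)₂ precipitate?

Total volume after mixing = 390 + 330 = 720 mL.
[Ca²⁺] = (4.79×10⁻³)(390)/720 = 2.59×10⁻³ M
[OH⁻] = (0.217)(330)/720 = 9.95×10⁻² M
Q = [Ca²⁺][OH⁻]^2 = 2.57×10⁻⁵
Q = 2.57×10⁻⁵ > Ksp = 2.72×10⁻⁶, so the solution is supersaturated and Ca(OH)₂ precipitates.

Yes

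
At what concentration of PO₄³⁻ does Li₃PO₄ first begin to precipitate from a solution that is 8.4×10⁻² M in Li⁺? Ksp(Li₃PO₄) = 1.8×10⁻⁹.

3.0×10⁻⁶ M

Each salt precipitates once Q = Ksp for that salt.
Li₃PO₄(s) ⇌ 3 Li⁺(aq) + PO₄³⁻(aq)
Ksp = [Li⁺]^3[PO₄³⁻] = [PO₄³⁻](8.4×10⁻²)^3
[PO₄³⁻] = 1.8×10⁻⁹ / (8.4×10⁻²)^3 = 3.0×10⁻⁶
[PO₄³⁻] = 3.0×10⁻⁶ M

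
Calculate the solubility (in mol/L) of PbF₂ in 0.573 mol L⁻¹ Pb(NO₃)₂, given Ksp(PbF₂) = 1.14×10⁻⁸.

PbF₂(s) ⇌ Pb²⁺(aq) + 2 F⁻(aq)
With Pb²⁺ already at 0.573 mol L⁻¹ and s small, take [Pb²⁺] ≈ 0.573 mol L⁻¹ and [F⁻] = 2s.
Ksp = [Pb²⁺][F⁻]^2 = (0.573)(2s)^2
(2s)^2 = 1.14×10⁻⁸ / (0.573) = 1.99×10⁻⁸
s = 7.05×10⁻⁵ mol L⁻¹

7.05×10⁻⁵ M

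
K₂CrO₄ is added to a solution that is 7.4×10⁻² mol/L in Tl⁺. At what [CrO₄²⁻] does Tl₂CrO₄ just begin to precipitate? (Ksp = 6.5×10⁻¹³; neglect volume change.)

Precipitation of each salt begins when its ion product equals Ksp.
Tl₂CrO₄(s) ⇌ 2 Tl⁺(aq) + CrO₄²⁻(aq)
Ksp = [Tl⁺]^2[CrO₄²⁻] = [CrO₄²⁻](7.4×10⁻²)^2
[CrO₄²⁻] = 6.5×10⁻¹³ / (7.4×10⁻²)^2 = 1.2×10⁻¹⁰
[CrO₄²⁻] = 1.2×10⁻¹⁰ mol/L

1.2×10⁻¹⁰ M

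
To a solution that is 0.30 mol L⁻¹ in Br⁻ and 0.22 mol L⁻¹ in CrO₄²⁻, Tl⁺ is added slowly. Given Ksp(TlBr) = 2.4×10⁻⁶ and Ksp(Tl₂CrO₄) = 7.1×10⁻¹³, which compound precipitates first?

Each salt precipitates once Q = Ksp for that salt.
For TlBr: [Tl⁺] = (Ksp/[Br⁻]) = 8.0×10⁻⁶ mol L⁻¹
For Tl₂CrO₄: [Tl⁺] = (Ksp/[CrO₄²⁻])^(1/2) = 1.8×10⁻⁶ mol L⁻¹
Since Tl₂CrO₄ needs less Tl⁺ to reach saturation, it precipitates first.

Tl₂CrO₄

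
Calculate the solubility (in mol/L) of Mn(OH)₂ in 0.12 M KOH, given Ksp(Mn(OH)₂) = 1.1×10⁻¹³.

7.6×10⁻¹² M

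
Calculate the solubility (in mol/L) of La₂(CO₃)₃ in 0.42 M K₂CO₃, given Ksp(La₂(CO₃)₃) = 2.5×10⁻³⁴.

2.9×10⁻¹⁷ M

La₂(CO₃)₃(s) ⇌ 2 La³⁺(aq) + 3 CO₃²⁻(aq)
CO₃²⁻ is already present at 0.42 M. If s mol/L of La₂(CO₃)₃ dissolves, [La³⁺] = 2s while [CO₃²⁻] ≈ 0.42 M.
Ksp = [La³⁺]^2[CO₃²⁻]^3 = (2s)^2(0.42)^3
(2s)^2 = 2.5×10⁻³⁴ / (0.42)^3 = 3.4×10⁻³³
s = 2.9×10⁻¹⁷ M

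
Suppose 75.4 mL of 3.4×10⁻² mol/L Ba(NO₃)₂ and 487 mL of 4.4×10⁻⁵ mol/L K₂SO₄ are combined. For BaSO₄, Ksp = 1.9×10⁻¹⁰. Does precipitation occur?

After mixing, V = 75.4 mL + 487 mL = 562.4 mL.
[Ba²⁺] = (3.4×10⁻²)(75.4)/562.4 = 4.6×10⁻³ mol/L
[SO₄²⁻] = (4.4×10⁻⁵)(487)/562.4 = 3.8×10⁻⁵ mol/L
Q = [Ba²⁺][SO₄²⁻] = 1.7×10⁻⁷
Since Q (1.7×10⁻⁷) exceeds Ksp (1.9×10⁻¹⁰), BaSO₄ will precipitate.

Yes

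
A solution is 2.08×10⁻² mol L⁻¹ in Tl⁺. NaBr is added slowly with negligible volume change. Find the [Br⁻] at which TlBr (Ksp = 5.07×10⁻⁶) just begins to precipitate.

The threshold for precipitation is Q = Ksp.
TlBr(s) ⇌ Tl⁺(aq) + Br⁻(aq)
Ksp = [Tl⁺][Br⁻] = [Br⁻](2.08×10⁻²)
[Br⁻] = 5.07×10⁻⁶ / (2.08×10⁻²) = 2.44×10⁻⁴
[Br⁻] = 2.44×10⁻⁴ mol L⁻¹

2.44×10⁻⁴ M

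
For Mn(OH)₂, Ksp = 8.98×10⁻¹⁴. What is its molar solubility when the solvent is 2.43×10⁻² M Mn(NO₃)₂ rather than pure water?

Mn(OH)₂(s) ⇌ Mn²⁺(aq) + 2 OH⁻(aq)
With Mn²⁺ already at 2.43×10⁻² M and s small, take [Mn²⁺] ≈ 2.43×10⁻² M and [OH⁻] = 2s.
Ksp = [Mn²⁺][OH⁻]^2 = (2.43×10⁻²)(2s)^2
(2s)^2 = 8.98×10⁻¹⁴ / (2.43×10⁻²) = 3.70×10⁻¹²
s = 9.61×10⁻⁷ M

9.61×10⁻⁷ M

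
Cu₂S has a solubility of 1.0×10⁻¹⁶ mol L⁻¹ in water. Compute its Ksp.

Ksp = 4.0×10⁻⁴⁸

Cu₂S(s) ⇌ 2 Cu⁺(aq) + S²⁻(aq)
For each mole of Cu₂S that dissolves per liter, [Cu⁺] = 2s and [S²⁻] = s; let s denote this solubility.
Ksp = [Cu⁺]^2[S²⁻] = (2s)^2 · s = 4s^3
Ksp = 4 × (1.0×10⁻¹⁶)^3 = 4.0×10⁻⁴⁸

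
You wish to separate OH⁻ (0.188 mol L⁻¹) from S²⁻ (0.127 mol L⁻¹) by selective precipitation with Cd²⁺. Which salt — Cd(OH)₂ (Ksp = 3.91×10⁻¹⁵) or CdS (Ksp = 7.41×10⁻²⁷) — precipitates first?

Each salt precipitates once Q = Ksp for that salt.
For Cd(OH)₂: [Cd²⁺] = (Ksp/[OH⁻]^2) = 1.11×10⁻¹³ mol L⁻¹
For CdS: [Cd²⁺] = (Ksp/[S²⁻]) = 5.83×10⁻²⁶ mol L⁻¹
The smaller threshold [Cd²⁺] is reached first, so CdS precipitates first.

CdS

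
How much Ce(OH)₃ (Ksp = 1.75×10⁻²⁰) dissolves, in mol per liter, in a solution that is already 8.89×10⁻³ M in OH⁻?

2.49×10⁻¹⁴ M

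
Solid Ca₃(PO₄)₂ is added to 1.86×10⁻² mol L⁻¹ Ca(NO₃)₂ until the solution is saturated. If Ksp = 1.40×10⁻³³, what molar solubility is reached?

7.38×10⁻¹⁵ M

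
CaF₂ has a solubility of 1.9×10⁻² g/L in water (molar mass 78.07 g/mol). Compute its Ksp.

Ksp = 5.8×10⁻¹¹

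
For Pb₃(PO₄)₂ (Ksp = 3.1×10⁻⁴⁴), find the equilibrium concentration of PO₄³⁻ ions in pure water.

Pb₃(PO₄)₂(s) ⇌ 3 Pb²⁺(aq) + 2 PO₄³⁻(aq)
Call the molar solubility s, so that [Pb²⁺] = 3s and [PO₄³⁻] = 2s.
Ksp = [Pb²⁺]^3[PO₄³⁻]^2 = (3s)^3 · (2s)^2 = 108s^5 = 3.1×10⁻⁴⁴
s = 7.8×10⁻¹⁰ M
[PO₄³⁻] = 2s = 1.6×10⁻⁹ M

1.6×10⁻⁹ M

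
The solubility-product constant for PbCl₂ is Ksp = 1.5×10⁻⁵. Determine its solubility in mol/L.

PbCl₂(s) ⇌ Pb²⁺(aq) + 2 Cl⁻(aq)
Call the molar solubility s, so that [Pb²⁺] = s and [Cl⁻] = 2s.
Ksp = [Pb²⁺][Cl⁻]^2 = s · (2s)^2 = 4s^3
4s^3 = 1.5×10⁻⁵  ⇒  s^3 = 3.8×10⁻⁶
s = (3.8×10⁻⁶)^(1/3) = 1.6×10⁻² M

1.6×10⁻² M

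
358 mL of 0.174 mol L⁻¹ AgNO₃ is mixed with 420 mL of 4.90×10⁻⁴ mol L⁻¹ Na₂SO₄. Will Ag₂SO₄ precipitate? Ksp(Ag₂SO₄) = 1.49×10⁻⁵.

After mixing, V = 358 mL + 420 mL = 778 mL.
[Ag⁺] = (0.174)(358)/778 = 8.01×10⁻² mol L⁻¹
[SO₄²⁻] = (4.90×10⁻⁴)(420)/778 = 2.65×10⁻⁴ mol L⁻¹
Q = [Ag⁺]^2[SO₄²⁻] = 1.70×10⁻⁶
Q = 1.70×10⁻⁶ < Ksp = 1.49×10⁻⁵, so the solution is unsaturated and no precipitate forms.

No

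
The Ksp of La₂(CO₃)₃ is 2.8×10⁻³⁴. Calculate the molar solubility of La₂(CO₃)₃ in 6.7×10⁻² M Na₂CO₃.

La₂(CO₃)₃(s) ⇌ 2 La³⁺(aq) + 3 CO₃²⁻(aq)
The solution already contains CO₃²⁻ at 6.7×10⁻² M. Let s be the molar solubility of La₂(CO₃)₃.
[CO₃²⁻] ≈ 6.7×10⁻² M (common ion dominates); [La³⁺] = 2s.
Ksp = [La³⁺]^2[CO₃²⁻]^3 = (2s)^2(6.7×10⁻²)^3
(2s)^2 = 2.8×10⁻³⁴ / (6.7×10⁻²)^3 = 9.3×10⁻³¹
s = 4.8×10⁻¹⁶ M

4.8×10⁻¹⁶ M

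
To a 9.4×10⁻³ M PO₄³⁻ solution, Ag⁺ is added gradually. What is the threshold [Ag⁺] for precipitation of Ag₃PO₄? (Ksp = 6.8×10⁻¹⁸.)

9.0×10⁻⁶ M

Each salt precipitates once Q = Ksp for that salt.
Ag₃PO₄(s) ⇌ 3 Ag⁺(aq) + PO₄³⁻(aq)
Ksp = [Ag⁺]^3[PO₄³⁻] = [Ag⁺]^3(9.4×10⁻³)
[Ag⁺]^3 = 6.8×10⁻¹⁸ / (9.4×10⁻³) = 7.2×10⁻¹⁶
[Ag⁺] = 9.0×10⁻⁶ M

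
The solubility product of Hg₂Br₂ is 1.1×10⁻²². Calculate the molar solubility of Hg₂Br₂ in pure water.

Hg₂Br₂(s) ⇌ Hg₂²⁺(aq) + 2 Br⁻(aq)
If s mol/L of Hg₂Br₂ dissolves, [Hg₂²⁺] = s and [Br⁻] = 2s.
Ksp = [Hg₂²⁺][Br⁻]^2 = s · (2s)^2 = 4s^3
4s^3 = 1.1×10⁻²²  ⇒  s^3 = 2.8×10⁻²³
s = 3.0×10⁻⁸ mol/L

3.0×10⁻⁸ M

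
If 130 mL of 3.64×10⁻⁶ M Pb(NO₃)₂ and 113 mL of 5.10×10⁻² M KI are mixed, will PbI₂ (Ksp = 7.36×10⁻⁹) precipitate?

No

Total volume after mixing = 130 + 113 = 243 mL.
[Pb²⁺] = (3.64×10⁻⁶)(130)/243 = 1.95×10⁻⁶ M
[I⁻] = (5.10×10⁻²)(113)/243 = 2.37×10⁻² M
Q = [Pb²⁺][I⁻]^2 = 1.10×10⁻⁹
Q < Ksp (1.10×10⁻⁹ vs 7.36×10⁻⁹); the solution remains unsaturated and no precipitate forms.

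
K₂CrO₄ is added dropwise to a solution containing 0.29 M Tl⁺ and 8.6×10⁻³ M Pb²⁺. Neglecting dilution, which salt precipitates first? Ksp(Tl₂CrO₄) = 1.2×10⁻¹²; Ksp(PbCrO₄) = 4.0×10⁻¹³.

Tl₂CrO₄

Precipitation of each salt begins when its ion product equals Ksp.
For Tl₂CrO₄: [CrO₄²⁻] = (Ksp/[Tl⁺]^2) = 1.4×10⁻¹¹ M
For PbCrO₄: [CrO₄²⁻] = (Ksp/[Pb²⁺]) = 4.7×10⁻¹¹ M
The smaller threshold [CrO₄²⁻] is reached first, so Tl₂CrO₄ precipitates first.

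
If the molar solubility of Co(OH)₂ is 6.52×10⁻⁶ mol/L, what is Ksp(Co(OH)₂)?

Ksp = 1.11×10⁻¹⁵

Co(OH)₂(s) ⇌ Co²⁺(aq) + 2 OH⁻(aq)
With molar solubility s: [Co²⁺] = s, [OH⁻] = 2s.
Ksp = [Co²⁺][OH⁻]^2 = s · (2s)^2 = 4s^3
Ksp = 4 × (6.52×10⁻⁶)^3 = 1.11×10⁻¹⁵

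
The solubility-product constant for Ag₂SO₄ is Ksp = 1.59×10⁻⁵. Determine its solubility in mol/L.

1.58×10⁻² M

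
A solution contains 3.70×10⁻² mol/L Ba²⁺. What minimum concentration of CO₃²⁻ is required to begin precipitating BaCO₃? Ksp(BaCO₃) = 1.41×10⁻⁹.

Precipitation of each salt begins when its ion product equals Ksp.
BaCO₃(s) ⇌ Ba²⁺(aq) + CO₃²⁻(aq)
Ksp = [Ba²⁺][CO₃²⁻] = [CO₃²⁻](3.70×10⁻²)
[CO₃²⁻] = 1.41×10⁻⁹ / (3.70×10⁻²) = 3.81×10⁻⁸
[CO₃²⁻] = 3.81×10⁻⁸ mol/L

3.81×10⁻⁸ M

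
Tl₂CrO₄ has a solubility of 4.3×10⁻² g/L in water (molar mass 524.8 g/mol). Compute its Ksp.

Ksp = 2.2×10⁻¹²

s = (4.3×10⁻² g L⁻¹)/(524.8 g mol⁻¹) = 8.194×10⁻⁵ M
Tl₂CrO₄(s) ⇌ 2 Tl⁺(aq) + CrO₄²⁻(aq)
If s mol/L of Tl₂CrO₄ dissolves, [Tl⁺] = 2s and [CrO₄²⁻] = s.
Ksp = [Tl⁺]^2[CrO₄²⁻] = (2s)^2 · s = 4s^3
Ksp = 4 × (8.194×10⁻⁵)^3 = 2.2×10⁻¹²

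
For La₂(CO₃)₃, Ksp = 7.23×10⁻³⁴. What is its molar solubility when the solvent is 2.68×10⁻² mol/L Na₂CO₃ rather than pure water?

La₂(CO₃)₃(s) ⇌ 2 La³⁺(aq) + 3 CO₃²⁻(aq)
CO₃²⁻ is already present at 2.68×10⁻² mol/L. If s mol/L of La₂(CO₃)₃ dissolves, [La³⁺] = 2s while [CO₃²⁻] ≈ 2.68×10⁻² mol/L.
Ksp = [La³⁺]^2[CO₃²⁻]^3 = (2s)^2(2.68×10⁻²)^3
(2s)^2 = 7.23×10⁻³⁴ / (2.68×10⁻²)^3 = 3.76×10⁻²⁹
s = 3.06×10⁻¹⁵ mol/L

3.06×10⁻¹⁵ M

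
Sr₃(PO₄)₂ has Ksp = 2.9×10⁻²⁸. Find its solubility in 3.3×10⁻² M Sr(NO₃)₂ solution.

1.4×10⁻¹² M

Sr₃(PO₄)₂(s) ⇌ 3 Sr²⁺(aq) + 2 PO₄³⁻(aq)
Sr²⁺ is already present at 3.3×10⁻² M. If s mol/L of Sr₃(PO₄)₂ dissolves, [PO₄³⁻] = 2s while [Sr²⁺] ≈ 3.3×10⁻² M.
Ksp = [Sr²⁺]^3[PO₄³⁻]^2 = (3.3×10⁻²)^3(2s)^2
(2s)^2 = 2.9×10⁻²⁸ / (3.3×10⁻²)^3 = 8.1×10⁻²⁴
s = 1.4×10⁻¹² M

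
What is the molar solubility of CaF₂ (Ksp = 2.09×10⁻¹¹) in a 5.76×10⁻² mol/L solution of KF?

CaF₂(s) ⇌ Ca²⁺(aq) + 2 F⁻(aq)
F⁻ is already present at 5.76×10⁻² mol/L. If s mol/L of CaF₂ dissolves, [Ca²⁺] = s while [F⁻] ≈ 5.76×10⁻² mol/L.
Ksp = [Ca²⁺][F⁻]^2 = s(5.76×10⁻²)^2
s = 2.09×10⁻¹¹ / (5.76×10⁻²)^2 = 6.30×10⁻⁹
s = 6.30×10⁻⁹ mol/L

6.30×10⁻⁹ M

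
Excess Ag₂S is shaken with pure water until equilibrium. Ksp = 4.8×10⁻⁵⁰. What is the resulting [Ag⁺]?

4.6×10⁻¹⁷ M

Ag₂S(s) ⇌ 2 Ag⁺(aq) + S²⁻(aq)
Call the molar solubility s, so that [Ag⁺] = 2s and [S²⁻] = s.
Ksp = [Ag⁺]^2[S²⁻] = (2s)^2 · s = 4s^3 = 4.8×10⁻⁵⁰
s = 2.3×10⁻¹⁷ M
[Ag⁺] = 2s = 4.6×10⁻¹⁷ M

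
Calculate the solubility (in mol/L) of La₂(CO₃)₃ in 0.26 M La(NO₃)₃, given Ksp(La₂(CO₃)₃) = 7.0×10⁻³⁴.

7.3×10⁻¹² M

La₂(CO₃)₃(s) ⇌ 2 La³⁺(aq) + 3 CO₃²⁻(aq)
The solution already contains La³⁺ at 0.26 M. Let s be the molar solubility of La₂(CO₃)₃.
[La³⁺] ≈ 0.26 M (common ion dominates); [CO₃²⁻] = 3s.
Ksp = [La³⁺]^2[CO₃²⁻]^3 = (0.26)^2(3s)^3
(3s)^3 = 7.0×10⁻³⁴ / (0.26)^2 = 1.0×10⁻³²
s = 7.3×10⁻¹² M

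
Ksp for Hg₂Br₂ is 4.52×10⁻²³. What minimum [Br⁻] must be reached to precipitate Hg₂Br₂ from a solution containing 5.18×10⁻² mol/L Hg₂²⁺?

2.95×10⁻¹¹ M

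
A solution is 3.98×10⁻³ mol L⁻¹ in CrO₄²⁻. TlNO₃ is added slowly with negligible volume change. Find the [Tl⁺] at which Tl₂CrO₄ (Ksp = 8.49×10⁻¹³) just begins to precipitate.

1.46×10⁻⁵ M

Each salt precipitates once Q = Ksp for that salt.
Tl₂CrO₄(s) ⇌ 2 Tl⁺(aq) + CrO₄²⁻(aq)
Ksp = [Tl⁺]^2[CrO₄²⁻] = [Tl⁺]^2(3.98×10⁻³)
[Tl⁺]^2 = 8.49×10⁻¹³ / (3.98×10⁻³) = 2.13×10⁻¹⁰
[Tl⁺] = 1.46×10⁻⁵ mol L⁻¹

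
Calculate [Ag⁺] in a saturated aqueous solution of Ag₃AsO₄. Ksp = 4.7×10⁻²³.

3.4×10⁻⁶ M

Ag₃AsO₄(s) ⇌ 3 Ag⁺(aq) + AsO₄³⁻(aq)
If s mol/L of Ag₃AsO₄ dissolves, [Ag⁺] = 3s and [AsO₄³⁻] = s.
Ksp = [Ag⁺]^3[AsO₄³⁻] = (3s)^3 · s = 27s^4 = 4.7×10⁻²³
s = 1.1×10⁻⁶ M
[Ag⁺] = 3s = 3.4×10⁻⁶ M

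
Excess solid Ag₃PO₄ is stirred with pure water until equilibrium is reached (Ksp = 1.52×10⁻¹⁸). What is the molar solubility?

Ag₃PO₄(s) ⇌ 3 Ag⁺(aq) + PO₄³⁻(aq)
If s mol/L of Ag₃PO₄ dissolves, [Ag⁺] = 3s and [PO₄³⁻] = s.
Ksp = [Ag⁺]^3[PO₄³⁻] = (3s)^3 · s = 27s^4
27s^4 = 1.52×10⁻¹⁸  ⇒  s^4 = 5.63×10⁻²⁰
s = 1.54×10⁻⁵ M

1.54×10⁻⁵ M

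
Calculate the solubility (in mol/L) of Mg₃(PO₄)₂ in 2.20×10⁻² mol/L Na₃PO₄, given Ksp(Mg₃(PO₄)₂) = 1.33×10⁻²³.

1.01×10⁻⁷ M

Mg₃(PO₄)₂(s) ⇌ 3 Mg²⁺(aq) + 2 PO₄³⁻(aq)
PO₄³⁻ is already present at 2.20×10⁻² mol/L. If s mol/L of Mg₃(PO₄)₂ dissolves, [Mg²⁺] = 3s while [PO₄³⁻] ≈ 2.20×10⁻² mol/L.
Ksp = [Mg²⁺]^3[PO₄³⁻]^2 = (3s)^3(2.20×10⁻²)^2
(3s)^3 = 1.33×10⁻²³ / (2.20×10⁻²)^2 = 2.75×10⁻²⁰
s = 1.01×10⁻⁷ mol/L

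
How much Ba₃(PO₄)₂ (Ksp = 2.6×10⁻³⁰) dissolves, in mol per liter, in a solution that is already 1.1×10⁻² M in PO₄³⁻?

Ba₃(PO₄)₂(s) ⇌ 3 Ba²⁺(aq) + 2 PO₄³⁻(aq)
PO₄³⁻ is already present at 1.1×10⁻² M. If s mol/L of Ba₃(PO₄)₂ dissolves, [Ba²⁺] = 3s while [PO₄³⁻] ≈ 1.1×10⁻² M.
Ksp = [Ba²⁺]^3[PO₄³⁻]^2 = (3s)^3(1.1×10⁻²)^2
(3s)^3 = 2.6×10⁻³⁰ / (1.1×10⁻²)^2 = 2.1×10⁻²⁶
s = 9.3×10⁻¹⁰ M

9.3×10⁻¹⁰ M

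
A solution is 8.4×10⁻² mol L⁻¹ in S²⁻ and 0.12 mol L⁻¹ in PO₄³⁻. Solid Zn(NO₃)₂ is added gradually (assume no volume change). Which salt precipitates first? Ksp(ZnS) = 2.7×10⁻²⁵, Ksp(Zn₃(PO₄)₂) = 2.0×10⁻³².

A salt starts to precipitate once the ion product Q reaches its Ksp.
For ZnS: [Zn²⁺] = (Ksp/[S²⁻]) = 3.2×10⁻²⁴ mol L⁻¹
For Zn₃(PO₄)₂: [Zn²⁺] = (Ksp/[PO₄³⁻]^2)^(1/3) = 1.1×10⁻¹⁰ mol L⁻¹
The smaller threshold [Zn²⁺] is reached first, so ZnS precipitates first.

ZnS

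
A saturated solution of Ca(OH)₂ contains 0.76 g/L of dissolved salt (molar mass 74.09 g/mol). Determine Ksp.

Molar solubility s = (0.76 g/L) / (74.09 g/mol) = 1.026×10⁻² mol/L
Ca(OH)₂(s) ⇌ Ca²⁺(aq) + 2 OH⁻(aq)
Call the molar solubility s, so that [Ca²⁺] = s and [OH⁻] = 2s.
Ksp = [Ca²⁺][OH⁻]^2 = s · (2s)^2 = 4s^3
Ksp = 4 × (1.026×10⁻²)^3 = 4.3×10⁻⁶

Ksp = 4.3×10⁻⁶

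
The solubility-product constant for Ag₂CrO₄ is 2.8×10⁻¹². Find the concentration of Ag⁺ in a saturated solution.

Ag₂CrO₄(s) ⇌ 2 Ag⁺(aq) + CrO₄²⁻(aq)
Call the molar solubility s, so that [Ag⁺] = 2s and [CrO₄²⁻] = s.
Ksp = [Ag⁺]^2[CrO₄²⁻] = (2s)^2 · s = 4s^3 = 2.8×10⁻¹²
s = 8.9×10⁻⁵ M
[Ag⁺] = 2s = 1.8×10⁻⁴ M

1.8×10⁻⁴ M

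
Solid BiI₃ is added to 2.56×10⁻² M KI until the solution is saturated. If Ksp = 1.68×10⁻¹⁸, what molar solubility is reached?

1.00×10⁻¹³ M

BiI₃(s) ⇌ Bi³⁺(aq) + 3 I⁻(aq)
The solution already contains I⁻ at 2.56×10⁻² M. Let s be the molar solubility of BiI₃.
[I⁻] ≈ 2.56×10⁻² M (common ion dominates); [Bi³⁺] = s.
Ksp = [Bi³⁺][I⁻]^3 = s(2.56×10⁻²)^3
s = 1.68×10⁻¹⁸ / (2.56×10⁻²)^3 = 1.00×10⁻¹³
s = 1.00×10⁻¹³ M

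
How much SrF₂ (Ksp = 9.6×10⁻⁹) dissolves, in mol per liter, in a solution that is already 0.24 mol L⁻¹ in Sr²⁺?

SrF₂(s) ⇌ Sr²⁺(aq) + 2 F⁻(aq)
Sr²⁺ is already present at 0.24 mol L⁻¹. If s mol/L of SrF₂ dissolves, [F⁻] = 2s while [Sr²⁺] ≈ 0.24 mol L⁻¹.
Ksp = [Sr²⁺][F⁻]^2 = (0.24)(2s)^2
(2s)^2 = 9.6×10⁻⁹ / (0.24) = 4.0×10⁻⁸
s = 1.0×10⁻⁴ mol L⁻¹

1.0×10⁻⁴ M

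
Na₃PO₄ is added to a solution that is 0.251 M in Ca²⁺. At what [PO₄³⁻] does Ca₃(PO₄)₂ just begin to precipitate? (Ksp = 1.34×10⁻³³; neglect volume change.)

The threshold for precipitation is Q = Ksp.
Ca₃(PO₄)₂(s) ⇌ 3 Ca²⁺(aq) + 2 PO₄³⁻(aq)
Ksp = [Ca²⁺]^3[PO₄³⁻]^2 = [PO₄³⁻]^2(0.251)^3
[PO₄³⁻]^2 = 1.34×10⁻³³ / (0.251)^3 = 8.47×10⁻³²
[PO₄³⁻] = 2.91×10⁻¹⁶ M

2.91×10⁻¹⁶ M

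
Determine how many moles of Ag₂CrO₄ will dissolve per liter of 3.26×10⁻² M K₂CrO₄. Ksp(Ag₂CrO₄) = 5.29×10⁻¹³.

2.01×10⁻⁶ M

Ag₂CrO₄(s) ⇌ 2 Ag⁺(aq) + CrO₄²⁻(aq)
Let s be the solubility of Ag₂CrO₄ here. The common ion gives [CrO₄²⁻] ≈ 3.26×10⁻² M, and [Ag⁺] = 2s.
Ksp = [Ag⁺]^2[CrO₄²⁻] = (2s)^2(3.26×10⁻²)
(2s)^2 = 5.29×10⁻¹³ / (3.26×10⁻²) = 1.62×10⁻¹¹
s = 2.01×10⁻⁶ M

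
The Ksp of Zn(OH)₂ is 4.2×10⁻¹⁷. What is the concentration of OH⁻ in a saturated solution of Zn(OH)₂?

Zn(OH)₂(s) ⇌ Zn²⁺(aq) + 2 OH⁻(aq)
Let s be the molar solubility. Then [Zn²⁺] = s and [OH⁻] = 2s.
Ksp = [Zn²⁺][OH⁻]^2 = s · (2s)^2 = 4s^3 = 4.2×10⁻¹⁷
s = 2.2×10⁻⁶ mol/L
[OH⁻] = 2s = 4.4×10⁻⁶ mol/L

4.4×10⁻⁶ M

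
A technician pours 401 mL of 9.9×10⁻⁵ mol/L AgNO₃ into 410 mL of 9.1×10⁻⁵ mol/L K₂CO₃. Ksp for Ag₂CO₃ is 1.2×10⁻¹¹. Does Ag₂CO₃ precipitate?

No

The combined volume is 811 mL.
[Ag⁺] = (9.9×10⁻⁵)(401)/811 = 4.9×10⁻⁵ mol/L
[CO₃²⁻] = (9.1×10⁻⁵)(410)/811 = 4.6×10⁻⁵ mol/L
Q = [Ag⁺]^2[CO₃²⁻] = 1.1×10⁻¹³
Since Q (1.1×10⁻¹³) is less than Ksp (1.2×10⁻¹¹), no Ag₂CO₃ precipitates.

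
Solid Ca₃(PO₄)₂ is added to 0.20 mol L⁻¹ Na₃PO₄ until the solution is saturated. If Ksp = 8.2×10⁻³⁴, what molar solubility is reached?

Ca₃(PO₄)₂(s) ⇌ 3 Ca²⁺(aq) + 2 PO₄³⁻(aq)
PO₄³⁻ is already present at 0.20 mol L⁻¹. If s mol/L of Ca₃(PO₄)₂ dissolves, [Ca²⁺] = 3s while [PO₄³⁻] ≈ 0.20 mol L⁻¹.
Ksp = [Ca²⁺]^3[PO₄³⁻]^2 = (3s)^3(0.20)^2
(3s)^3 = 8.2×10⁻³⁴ / (0.20)^2 = 2.1×10⁻³²
s = 9.1×10⁻¹² mol L⁻¹

9.1×10⁻¹² M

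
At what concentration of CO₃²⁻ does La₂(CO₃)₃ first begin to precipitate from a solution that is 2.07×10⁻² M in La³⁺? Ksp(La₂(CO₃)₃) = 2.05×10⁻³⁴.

7.82×10⁻¹¹ M

Each salt precipitates once Q = Ksp for that salt.
La₂(CO₃)₃(s) ⇌ 2 La³⁺(aq) + 3 CO₃²⁻(aq)
Ksp = [La³⁺]^2[CO₃²⁻]^3 = [CO₃²⁻]^3(2.07×10⁻²)^2
[CO₃²⁻]^3 = 2.05×10⁻³⁴ / (2.07×10⁻²)^2 = 4.78×10⁻³¹
[CO₃²⁻] = 7.82×10⁻¹¹ M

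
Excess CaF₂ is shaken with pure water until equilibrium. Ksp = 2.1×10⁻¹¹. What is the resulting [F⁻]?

CaF₂(s) ⇌ Ca²⁺(aq) + 2 F⁻(aq)
With molar solubility s: [Ca²⁺] = s, [F⁻] = 2s.
Ksp = [Ca²⁺][F⁻]^2 = s · (2s)^2 = 4s^3 = 2.1×10⁻¹¹
s = 1.7×10⁻⁴ mol/L
[F⁻] = 2s = 3.5×10⁻⁴ mol/L

3.5×10⁻⁴ M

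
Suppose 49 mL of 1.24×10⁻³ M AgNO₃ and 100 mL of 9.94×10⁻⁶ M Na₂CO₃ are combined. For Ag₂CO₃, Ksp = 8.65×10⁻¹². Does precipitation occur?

No

After mixing, V = 49 mL + 100 mL = 149 mL.
[Ag⁺] = (1.24×10⁻³)(49)/149 = 4.08×10⁻⁴ M
[CO₃²⁻] = (9.94×10⁻⁶)(100)/149 = 6.67×10⁻⁶ M
Q = [Ag⁺]^2[CO₃²⁻] = 1.11×10⁻¹²
Q = 1.11×10⁻¹² < Ksp = 8.65×10⁻¹², so the solution is unsaturated and no precipitate forms.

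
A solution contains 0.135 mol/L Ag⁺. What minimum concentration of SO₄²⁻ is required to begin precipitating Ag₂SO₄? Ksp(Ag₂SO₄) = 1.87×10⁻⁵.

1.03×10⁻³ M

Precipitation of each salt begins when its ion product equals Ksp.
Ag₂SO₄(s) ⇌ 2 Ag⁺(aq) + SO₄²⁻(aq)
Ksp = [Ag⁺]^2[SO₄²⁻] = [SO₄²⁻](0.135)^2
[SO₄²⁻] = 1.87×10⁻⁵ / (0.135)^2 = 1.03×10⁻³
[SO₄²⁻] = 1.03×10⁻³ mol/L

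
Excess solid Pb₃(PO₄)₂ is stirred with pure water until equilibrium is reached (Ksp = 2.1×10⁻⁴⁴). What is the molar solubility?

7.2×10⁻¹⁰ M

Pb₃(PO₄)₂(s) ⇌ 3 Pb²⁺(aq) + 2 PO₄³⁻(aq)
Call the molar solubility s, so that [Pb²⁺] = 3s and [PO₄³⁻] = 2s.
Ksp = [Pb²⁺]^3[PO₄³⁻]^2 = (3s)^3 · (2s)^2 = 108s^5
108s^5 = 2.1×10⁻⁴⁴  ⇒  s^5 = 1.9×10⁻⁴⁶
s = (1.9×10⁻⁴⁶)^(1/5) = 7.2×10⁻¹⁰ mol L⁻¹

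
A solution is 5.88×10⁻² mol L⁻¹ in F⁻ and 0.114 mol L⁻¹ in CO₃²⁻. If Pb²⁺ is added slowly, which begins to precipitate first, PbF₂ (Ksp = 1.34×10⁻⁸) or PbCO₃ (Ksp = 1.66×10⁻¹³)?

PbCO₃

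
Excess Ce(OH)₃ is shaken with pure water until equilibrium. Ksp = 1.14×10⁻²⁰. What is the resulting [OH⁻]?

Ce(OH)₃(s) ⇌ Ce³⁺(aq) + 3 OH⁻(aq)
For each mole of Ce(OH)₃ that dissolves per liter, [Ce³⁺] = s and [OH⁻] = 3s; let s denote this solubility.
Ksp = [Ce³⁺][OH⁻]^3 = s · (3s)^3 = 27s^4 = 1.14×10⁻²⁰
s = 4.53×10⁻⁶ mol L⁻¹
[OH⁻] = 3s = 1.36×10⁻⁵ mol L⁻¹

1.36×10⁻⁵ M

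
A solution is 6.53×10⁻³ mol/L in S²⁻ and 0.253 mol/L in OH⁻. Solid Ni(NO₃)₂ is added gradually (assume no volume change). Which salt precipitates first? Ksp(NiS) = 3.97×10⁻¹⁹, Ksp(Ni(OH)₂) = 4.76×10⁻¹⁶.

The threshold for precipitation is Q = Ksp.
For NiS: [Ni²⁺] = (Ksp/[S²⁻]) = 6.08×10⁻¹⁷ mol/L
For Ni(OH)₂: [Ni²⁺] = (Ksp/[OH⁻]^2) = 7.44×10⁻¹⁵ mol/L
The smaller threshold [Ni²⁺] is reached first, so NiS precipitates first.

NiS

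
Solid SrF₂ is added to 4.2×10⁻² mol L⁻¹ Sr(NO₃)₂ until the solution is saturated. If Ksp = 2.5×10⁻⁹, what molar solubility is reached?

1.2×10⁻⁴ M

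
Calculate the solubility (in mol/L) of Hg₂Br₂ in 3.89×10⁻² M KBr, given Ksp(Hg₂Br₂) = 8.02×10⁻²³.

Hg₂Br₂(s) ⇌ Hg₂²⁺(aq) + 2 Br⁻(aq)
With Br⁻ already at 3.89×10⁻² M and s small, take [Br⁻] ≈ 3.89×10⁻² M and [Hg₂²⁺] = s.
Ksp = [Hg₂²⁺][Br⁻]^2 = s(3.89×10⁻²)^2
s = 8.02×10⁻²³ / (3.89×10⁻²)^2 = 5.30×10⁻²⁰
s = 5.30×10⁻²⁰ M

5.30×10⁻²⁰ M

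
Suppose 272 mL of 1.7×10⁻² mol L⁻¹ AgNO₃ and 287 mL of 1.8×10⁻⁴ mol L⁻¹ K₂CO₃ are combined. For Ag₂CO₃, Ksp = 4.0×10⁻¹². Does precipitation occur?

Yes

Total volume after mixing = 272 + 287 = 559 mL.
[Ag⁺] = (1.7×10⁻²)(272)/559 = 8.3×10⁻³ mol L⁻¹
[CO₃²⁻] = (1.8×10⁻⁴)(287)/559 = 9.2×10⁻⁵ mol L⁻¹
Q = [Ag⁺]^2[CO₃²⁻] = 6.3×10⁻⁹
Because Q > Ksp (6.3×10⁻⁹ vs 4.0×10⁻¹²), a precipitate of Ag₂CO₃ forms.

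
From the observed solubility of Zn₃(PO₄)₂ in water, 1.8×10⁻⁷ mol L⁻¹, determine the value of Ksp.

Ksp = 2.0×10⁻³²

Zn₃(PO₄)₂(s) ⇌ 3 Zn²⁺(aq) + 2 PO₄³⁻(aq)
With molar solubility s: [Zn²⁺] = 3s, [PO₄³⁻] = 2s.
Ksp = [Zn²⁺]^3[PO₄³⁻]^2 = (3s)^3 · (2s)^2 = 108s^5
Ksp = 108 × (1.8×10⁻⁷)^5 = 2.0×10⁻³²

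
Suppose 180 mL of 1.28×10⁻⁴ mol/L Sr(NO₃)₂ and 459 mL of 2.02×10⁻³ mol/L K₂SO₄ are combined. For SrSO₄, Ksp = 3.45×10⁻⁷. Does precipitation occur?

No

The combined volume is 639 mL.
[Sr²⁺] = (1.28×10⁻⁴)(180)/639 = 3.61×10⁻⁵ mol/L
[SO₄²⁻] = (2.02×10⁻³)(459)/639 = 1.45×10⁻³ mol/L
Q = [Sr²⁺][SO₄²⁻] = 5.23×10⁻⁸
Q < Ksp (5.23×10⁻⁸ vs 3.45×10⁻⁷); the solution remains unsaturated and no precipitate forms.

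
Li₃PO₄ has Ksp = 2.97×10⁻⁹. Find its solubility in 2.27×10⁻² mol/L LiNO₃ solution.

2.54×10⁻⁴ M

Li₃PO₄(s) ⇌ 3 Li⁺(aq) + PO₄³⁻(aq)
Let s be the solubility of Li₃PO₄ here. The common ion gives [Li⁺] ≈ 2.27×10⁻² mol/L, and [PO₄³⁻] = s.
Ksp = [Li⁺]^3[PO₄³⁻] = (2.27×10⁻²)^3s
s = 2.97×10⁻⁹ / (2.27×10⁻²)^3 = 2.54×10⁻⁴
s = 2.54×10⁻⁴ mol/L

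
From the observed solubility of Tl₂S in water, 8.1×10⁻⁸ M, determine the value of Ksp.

Tl₂S(s) ⇌ 2 Tl⁺(aq) + S²⁻(aq)
For each mole of Tl₂S that dissolves per liter, [Tl⁺] = 2s and [S²⁻] = s; let s denote this solubility.
Ksp = [Tl⁺]^2[S²⁻] = (2s)^2 · s = 4s^3
Ksp = 4 × (8.1×10⁻⁸)^3 = 2.1×10⁻²¹

Ksp = 2.1×10⁻²¹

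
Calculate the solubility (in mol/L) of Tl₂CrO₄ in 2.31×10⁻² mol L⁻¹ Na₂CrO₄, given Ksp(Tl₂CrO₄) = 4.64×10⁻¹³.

Tl₂CrO₄(s) ⇌ 2 Tl⁺(aq) + CrO₄²⁻(aq)
CrO₄²⁻ is already present at 2.31×10⁻² mol L⁻¹. If s mol/L of Tl₂CrO₄ dissolves, [Tl⁺] = 2s while [CrO₄²⁻] ≈ 2.31×10⁻² mol L⁻¹.
Ksp = [Tl⁺]^2[CrO₄²⁻] = (2s)^2(2.31×10⁻²)
(2s)^2 = 4.64×10⁻¹³ / (2.31×10⁻²) = 2.01×10⁻¹¹
s = 2.24×10⁻⁶ mol L⁻¹

2.24×10⁻⁶ M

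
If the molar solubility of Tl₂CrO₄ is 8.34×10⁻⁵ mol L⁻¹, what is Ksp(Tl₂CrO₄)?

Tl₂CrO₄(s) ⇌ 2 Tl⁺(aq) + CrO₄²⁻(aq)
If s mol/L of Tl₂CrO₄ dissolves, [Tl⁺] = 2s and [CrO₄²⁻] = s.
Ksp = [Tl⁺]^2[CrO₄²⁻] = (2s)^2 · s = 4s^3
Ksp = 4 × (8.34×10⁻⁵)^3 = 2.32×10⁻¹²

Ksp = 2.32×10⁻¹²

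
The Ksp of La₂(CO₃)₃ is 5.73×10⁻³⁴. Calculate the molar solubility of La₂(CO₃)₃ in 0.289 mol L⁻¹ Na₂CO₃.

La₂(CO₃)₃(s) ⇌ 2 La³⁺(aq) + 3 CO₃²⁻(aq)
Let s be the solubility of La₂(CO₃)₃ here. The common ion gives [CO₃²⁻] ≈ 0.289 mol L⁻¹, and [La³⁺] = 2s.
Ksp = [La³⁺]^2[CO₃²⁻]^3 = (2s)^2(0.289)^3
(2s)^2 = 5.73×10⁻³⁴ / (0.289)^3 = 2.37×10⁻³²
s = 7.70×10⁻¹⁷ mol L⁻¹

7.70×10⁻¹⁷ M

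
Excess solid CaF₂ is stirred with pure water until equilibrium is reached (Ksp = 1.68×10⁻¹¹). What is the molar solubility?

1.61×10⁻⁴ M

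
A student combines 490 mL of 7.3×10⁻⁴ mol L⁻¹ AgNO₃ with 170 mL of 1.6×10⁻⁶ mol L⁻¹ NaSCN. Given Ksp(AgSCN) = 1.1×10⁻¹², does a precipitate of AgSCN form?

After mixing, V = 490 mL + 170 mL = 660 mL.
[Ag⁺] = (7.3×10⁻⁴)(490)/660 = 5.4×10⁻⁴ mol L⁻¹
[SCN⁻] = (1.6×10⁻⁶)(170)/660 = 4.1×10⁻⁷ mol L⁻¹
Q = [Ag⁺][SCN⁻] = 2.2×10⁻¹⁰
Because Q > Ksp (2.2×10⁻¹⁰ vs 1.1×10⁻¹²), a precipitate of AgSCN forms.

Yes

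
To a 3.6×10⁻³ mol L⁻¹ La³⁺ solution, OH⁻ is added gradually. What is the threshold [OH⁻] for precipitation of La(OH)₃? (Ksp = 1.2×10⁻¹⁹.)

Precipitation begins when Q = Ksp.
La(OH)₃(s) ⇌ La³⁺(aq) + 3 OH⁻(aq)
Ksp = [La³⁺][OH⁻]^3 = [OH⁻]^3(3.6×10⁻³)
[OH⁻]^3 = 1.2×10⁻¹⁹ / (3.6×10⁻³) = 3.3×10⁻¹⁷
[OH⁻] = 3.2×10⁻⁶ mol L⁻¹

3.2×10⁻⁶ M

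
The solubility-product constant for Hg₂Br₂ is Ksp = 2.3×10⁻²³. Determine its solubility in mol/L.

1.8×10⁻⁸ M

Hg₂Br₂(s) ⇌ Hg₂²⁺(aq) + 2 Br⁻(aq)
Call the molar solubility s, so that [Hg₂²⁺] = s and [Br⁻] = 2s.
Ksp = [Hg₂²⁺][Br⁻]^2 = s · (2s)^2 = 4s^3
4s^3 = 2.3×10⁻²³  ⇒  s^3 = 5.8×10⁻²⁴
s = (5.8×10⁻²⁴)^(1/3) = 1.8×10⁻⁸ mol L⁻¹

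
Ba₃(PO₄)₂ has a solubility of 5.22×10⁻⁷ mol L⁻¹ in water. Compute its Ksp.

Ksp = 4.19×10⁻³⁰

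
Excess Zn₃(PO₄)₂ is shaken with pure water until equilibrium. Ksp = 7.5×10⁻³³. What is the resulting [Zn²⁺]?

Zn₃(PO₄)₂(s) ⇌ 3 Zn²⁺(aq) + 2 PO₄³⁻(aq)
Call the molar solubility s, so that [Zn²⁺] = 3s and [PO₄³⁻] = 2s.
Ksp = [Zn²⁺]^3[PO₄³⁻]^2 = (3s)^3 · (2s)^2 = 108s^5 = 7.5×10⁻³³
s = 1.5×10⁻⁷ M
[Zn²⁺] = 3s = 4.4×10⁻⁷ M

4.4×10⁻⁷ M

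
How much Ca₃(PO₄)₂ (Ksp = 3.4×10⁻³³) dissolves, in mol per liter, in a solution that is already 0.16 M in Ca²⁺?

4.6×10⁻¹⁶ M

Ca₃(PO₄)₂(s) ⇌ 3 Ca²⁺(aq) + 2 PO₄³⁻(aq)
The solution already contains Ca²⁺ at 0.16 M. Let s be the molar solubility of Ca₃(PO₄)₂.
[Ca²⁺] ≈ 0.16 M (common ion dominates); [PO₄³⁻] = 2s.
Ksp = [Ca²⁺]^3[PO₄³⁻]^2 = (0.16)^3(2s)^2
(2s)^2 = 3.4×10⁻³³ / (0.16)^3 = 8.3×10⁻³¹
s = 4.6×10⁻¹⁶ M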